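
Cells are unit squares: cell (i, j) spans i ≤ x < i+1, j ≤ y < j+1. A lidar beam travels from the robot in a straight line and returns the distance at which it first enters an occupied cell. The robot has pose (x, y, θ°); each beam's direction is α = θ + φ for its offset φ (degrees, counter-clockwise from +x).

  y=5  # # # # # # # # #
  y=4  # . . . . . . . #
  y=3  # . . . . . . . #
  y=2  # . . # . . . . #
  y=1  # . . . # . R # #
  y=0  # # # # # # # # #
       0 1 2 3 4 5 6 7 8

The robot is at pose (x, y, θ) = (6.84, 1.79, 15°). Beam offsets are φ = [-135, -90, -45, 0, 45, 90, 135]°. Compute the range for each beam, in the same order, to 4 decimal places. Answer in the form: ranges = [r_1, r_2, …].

beam 1: φ=-135°, α=240°
  dir = (cos 240°, sin 240°) = (-0.5000, -0.8660); from cell (6,1)
  next x-line at t=1.6800, next y-line at t=0.9122; Δt_x=2.0000, Δt_y=1.1547
    y: enter (6,0) at t=0.9122 ← occupied
  → r_1 = 0.9122
beam 2: φ=-90°, α=285°
  dir = (cos 285°, sin 285°) = (0.2588, -0.9659); from cell (6,1)
  next x-line at t=0.6182, next y-line at t=0.8179; Δt_x=3.8637, Δt_y=1.0353
    x: enter (7,1) at t=0.6182 ← occupied
  → r_2 = 0.6182
beam 3: φ=-45°, α=330°
  dir = (cos 330°, sin 330°) = (0.8660, -0.5000); from cell (6,1)
  next x-line at t=0.1848, next y-line at t=1.5800; Δt_x=1.1547, Δt_y=2.0000
    x: enter (7,1) at t=0.1848 ← occupied
  → r_3 = 0.1848
beam 4: φ=0°, α=15°
  dir = (cos 15°, sin 15°) = (0.9659, 0.2588); from cell (6,1)
  next x-line at t=0.1656, next y-line at t=0.8114; Δt_x=1.0353, Δt_y=3.8637
    x: enter (7,1) at t=0.1656 ← occupied
  → r_4 = 0.1656
beam 5: φ=45°, α=60°
  dir = (cos 60°, sin 60°) = (0.5000, 0.8660); from cell (6,1)
  next x-line at t=0.3200, next y-line at t=0.2425; Δt_x=2.0000, Δt_y=1.1547
    y: enter (6,2) at t=0.2425
    x: enter (7,2) at t=0.3200
    y: enter (7,3) at t=1.3972
    x: enter (8,3) at t=2.3200 ← occupied
  → r_5 = 2.3200
beam 6: φ=90°, α=105°
  dir = (cos 105°, sin 105°) = (-0.2588, 0.9659); from cell (6,1)
  next x-line at t=3.2455, next y-line at t=0.2174; Δt_x=3.8637, Δt_y=1.0353
    y: enter (6,2) at t=0.2174
    y: enter (6,3) at t=1.2527
    y: enter (6,4) at t=2.2880
    x: enter (5,4) at t=3.2455
    y: enter (5,5) at t=3.3232 ← occupied
  → r_6 = 3.3232
beam 7: φ=135°, α=150°
  dir = (cos 150°, sin 150°) = (-0.8660, 0.5000); from cell (6,1)
  next x-line at t=0.9699, next y-line at t=0.4200; Δt_x=1.1547, Δt_y=2.0000
    y: enter (6,2) at t=0.4200
    x: enter (5,2) at t=0.9699
    x: enter (4,2) at t=2.1246
    y: enter (4,3) at t=2.4200
    x: enter (3,3) at t=3.2793
    y: enter (3,4) at t=4.4200
    x: enter (2,4) at t=4.4341
    x: enter (1,4) at t=5.5888
    y: enter (1,5) at t=6.4200 ← occupied
  → r_7 = 6.4200

ranges = [0.9122, 0.6182, 0.1848, 0.1656, 2.3200, 3.3232, 6.4200]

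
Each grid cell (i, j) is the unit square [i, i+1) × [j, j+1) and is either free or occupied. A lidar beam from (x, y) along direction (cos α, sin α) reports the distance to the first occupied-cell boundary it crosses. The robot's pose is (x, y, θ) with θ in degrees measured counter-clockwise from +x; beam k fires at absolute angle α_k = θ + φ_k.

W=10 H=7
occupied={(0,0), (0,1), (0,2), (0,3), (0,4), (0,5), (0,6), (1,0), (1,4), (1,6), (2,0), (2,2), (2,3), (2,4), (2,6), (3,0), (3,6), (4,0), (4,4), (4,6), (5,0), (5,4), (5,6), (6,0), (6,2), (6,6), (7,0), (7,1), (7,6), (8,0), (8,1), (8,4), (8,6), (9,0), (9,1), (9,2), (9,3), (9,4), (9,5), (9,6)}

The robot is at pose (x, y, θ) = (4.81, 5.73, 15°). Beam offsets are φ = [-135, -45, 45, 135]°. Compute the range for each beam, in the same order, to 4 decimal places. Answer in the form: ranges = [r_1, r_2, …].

beam 1: φ=-135°, α=240°
  direction (-0.5000, -0.8660); cell (4,5); t to first gridline: x 1.6200, y 0.8429 (then +2.0000 / +1.1547)
    (4,4) via y @ 0.8429  # hit
  → r_1 = 0.8429
beam 2: φ=-45°, α=330°
  direction (0.8660, -0.5000); cell (4,5); t to first gridline: x 0.2194, y 1.4600 (then +1.1547 / +2.0000)
    (5,5) via x @ 0.2194
    (6,5) via x @ 1.3741
    (6,4) via y @ 1.4600
    (7,4) via x @ 2.5288
    (7,3) via y @ 3.4600
    (8,3) via x @ 3.6835
    (9,3) via x @ 4.8382  # hit
  → r_2 = 4.8382
beam 3: φ=45°, α=60°
  direction (0.5000, 0.8660); cell (4,5); t to first gridline: x 0.3800, y 0.3118 (then +2.0000 / +1.1547)
    (4,6) via y @ 0.3118  # hit
  → r_3 = 0.3118
beam 4: φ=135°, α=150°
  direction (-0.8660, 0.5000); cell (4,5); t to first gridline: x 0.9353, y 0.5400 (then +1.1547 / +2.0000)
    (4,6) via y @ 0.5400  # hit
  → r_4 = 0.5400

ranges = [0.8429, 4.8382, 0.3118, 0.5400]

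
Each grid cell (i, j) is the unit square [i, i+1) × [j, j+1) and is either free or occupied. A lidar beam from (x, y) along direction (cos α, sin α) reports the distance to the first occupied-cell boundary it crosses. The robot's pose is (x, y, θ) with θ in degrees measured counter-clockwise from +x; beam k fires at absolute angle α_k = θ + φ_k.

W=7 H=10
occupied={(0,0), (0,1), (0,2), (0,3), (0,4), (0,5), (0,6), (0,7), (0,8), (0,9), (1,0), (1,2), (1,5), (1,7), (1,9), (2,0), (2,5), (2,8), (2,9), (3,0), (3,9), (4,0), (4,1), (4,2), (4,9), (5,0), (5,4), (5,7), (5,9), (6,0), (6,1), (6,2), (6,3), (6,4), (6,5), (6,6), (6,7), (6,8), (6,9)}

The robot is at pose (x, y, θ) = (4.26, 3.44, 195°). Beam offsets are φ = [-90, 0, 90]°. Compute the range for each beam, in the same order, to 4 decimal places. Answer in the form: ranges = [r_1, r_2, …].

ranges = [4.8683, 2.3397, 0.4555]

beam 1: φ=-90°, α=105°
  dir = (cos 105°, sin 105°) = (-0.2588, 0.9659); from cell (4,3)
  next x-line at t=1.0046, next y-line at t=0.5798; Δt_x=3.8637, Δt_y=1.0353
    y: enter (4,4) at t=0.5798
    x: enter (3,4) at t=1.0046
    y: enter (3,5) at t=1.6150
    y: enter (3,6) at t=2.6503
    y: enter (3,7) at t=3.6856
    y: enter (3,8) at t=4.7209
    x: enter (2,8) at t=4.8683 ← occupied
  → r_1 = 4.8683
beam 2: φ=0°, α=195°
  dir = (cos 195°, sin 195°) = (-0.9659, -0.2588); from cell (4,3)
  next x-line at t=0.2692, next y-line at t=1.7000; Δt_x=1.0353, Δt_y=3.8637
    x: enter (3,3) at t=0.2692
    x: enter (2,3) at t=1.3044
    y: enter (2,2) at t=1.7000
    x: enter (1,2) at t=2.3397 ← occupied
  → r_2 = 2.3397
beam 3: φ=90°, α=285°
  dir = (cos 285°, sin 285°) = (0.2588, -0.9659); from cell (4,3)
  next x-line at t=2.8591, next y-line at t=0.4555; Δt_x=3.8637, Δt_y=1.0353
    y: enter (4,2) at t=0.4555 ← occupied
  → r_3 = 0.4555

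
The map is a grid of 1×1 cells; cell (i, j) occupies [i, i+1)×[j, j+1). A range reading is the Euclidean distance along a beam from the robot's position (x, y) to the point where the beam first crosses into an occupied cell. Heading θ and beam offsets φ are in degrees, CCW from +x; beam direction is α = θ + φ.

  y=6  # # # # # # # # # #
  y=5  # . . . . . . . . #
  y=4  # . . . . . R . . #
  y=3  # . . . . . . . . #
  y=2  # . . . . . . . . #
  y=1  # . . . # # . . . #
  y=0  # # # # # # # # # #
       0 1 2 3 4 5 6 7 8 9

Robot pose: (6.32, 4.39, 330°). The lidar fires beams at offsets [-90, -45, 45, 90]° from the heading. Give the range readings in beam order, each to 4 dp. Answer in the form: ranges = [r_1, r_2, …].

ranges = [2.7597, 3.5096, 2.7745, 1.8591]

beam 1: φ=-90°, α=240°
  dir = (cos 240°, sin 240°) = (-0.5000, -0.8660); from cell (6,4)
  next x-line at t=0.6400, next y-line at t=0.4503; Δt_x=2.0000, Δt_y=1.1547
    y: enter (6,3) at t=0.4503
    x: enter (5,3) at t=0.6400
    y: enter (5,2) at t=1.6050
    x: enter (4,2) at t=2.6400
    y: enter (4,1) at t=2.7597 ← occupied
  → r_1 = 2.7597
beam 2: φ=-45°, α=285°
  dir = (cos 285°, sin 285°) = (0.2588, -0.9659); from cell (6,4)
  next x-line at t=2.6273, next y-line at t=0.4038; Δt_x=3.8637, Δt_y=1.0353
    y: enter (6,3) at t=0.4038
    y: enter (6,2) at t=1.4390
    y: enter (6,1) at t=2.4743
    x: enter (7,1) at t=2.6273
    y: enter (7,0) at t=3.5096 ← occupied
  → r_2 = 3.5096
beam 3: φ=45°, α=15°
  dir = (cos 15°, sin 15°) = (0.9659, 0.2588); from cell (6,4)
  next x-line at t=0.7040, next y-line at t=2.3569; Δt_x=1.0353, Δt_y=3.8637
    x: enter (7,4) at t=0.7040
    x: enter (8,4) at t=1.7393
    y: enter (8,5) at t=2.3569
    x: enter (9,5) at t=2.7745 ← occupied
  → r_3 = 2.7745
beam 4: φ=90°, α=60°
  dir = (cos 60°, sin 60°) = (0.5000, 0.8660); from cell (6,4)
  next x-line at t=1.3600, next y-line at t=0.7044; Δt_x=2.0000, Δt_y=1.1547
    y: enter (6,5) at t=0.7044
    x: enter (7,5) at t=1.3600
    y: enter (7,6) at t=1.8591 ← occupied
  → r_4 = 1.8591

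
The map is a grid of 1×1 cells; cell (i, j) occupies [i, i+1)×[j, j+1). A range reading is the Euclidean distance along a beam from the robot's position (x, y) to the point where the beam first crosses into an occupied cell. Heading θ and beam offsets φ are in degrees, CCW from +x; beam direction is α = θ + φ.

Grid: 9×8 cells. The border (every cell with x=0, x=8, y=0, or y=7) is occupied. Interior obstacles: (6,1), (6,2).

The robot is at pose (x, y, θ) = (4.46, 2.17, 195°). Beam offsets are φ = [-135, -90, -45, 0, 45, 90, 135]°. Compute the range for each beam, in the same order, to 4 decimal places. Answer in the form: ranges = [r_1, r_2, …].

beam 1: φ=-135°, α=60°
  direction (0.5000, 0.8660); cell (4,2); t to first gridline: x 1.0800, y 0.9584 (then +2.0000 / +1.1547)
    (4,3) via y @ 0.9584
    (5,3) via x @ 1.0800
    (5,4) via y @ 2.1131
    (6,4) via x @ 3.0800
    (6,5) via y @ 3.2678
    (6,6) via y @ 4.4225
    (7,6) via x @ 5.0800
    (7,7) via y @ 5.5772  # hit
  → r_1 = 5.5772
beam 2: φ=-90°, α=105°
  direction (-0.2588, 0.9659); cell (4,2); t to first gridline: x 1.7773, y 0.8593 (then +3.8637 / +1.0353)
    (4,3) via y @ 0.8593
    (3,3) via x @ 1.7773
    (3,4) via y @ 1.8946
    (3,5) via y @ 2.9298
    (3,6) via y @ 3.9651
    (3,7) via y @ 5.0004  # hit
  → r_2 = 5.0004
beam 3: φ=-45°, α=150°
  direction (-0.8660, 0.5000); cell (4,2); t to first gridline: x 0.5312, y 1.6600 (then +1.1547 / +2.0000)
    (3,2) via x @ 0.5312
    (3,3) via y @ 1.6600
    (2,3) via x @ 1.6859
    (1,3) via x @ 2.8406
    (1,4) via y @ 3.6600
    (0,4) via x @ 3.9953  # hit
  → r_3 = 3.9953
beam 4: φ=0°, α=195°
  direction (-0.9659, -0.2588); cell (4,2); t to first gridline: x 0.4762, y 0.6568 (then +1.0353 / +3.8637)
    (3,2) via x @ 0.4762
    (3,1) via y @ 0.6568
    (2,1) via x @ 1.5115
    (1,1) via x @ 2.5468
    (0,1) via x @ 3.5821  # hit
  → r_4 = 3.5821
beam 5: φ=45°, α=240°
  direction (-0.5000, -0.8660); cell (4,2); t to first gridline: x 0.9200, y 0.1963 (then +2.0000 / +1.1547)
    (4,1) via y @ 0.1963
    (3,1) via x @ 0.9200
    (3,0) via y @ 1.3510  # hit
  → r_5 = 1.3510
beam 6: φ=90°, α=285°
  direction (0.2588, -0.9659); cell (4,2); t to first gridline: x 2.0864, y 0.1760 (then +3.8637 / +1.0353)
    (4,1) via y @ 0.1760
    (4,0) via y @ 1.2113  # hit
  → r_6 = 1.2113
beam 7: φ=135°, α=330°
  direction (0.8660, -0.5000); cell (4,2); t to first gridline: x 0.6235, y 0.3400 (then +1.1547 / +2.0000)
    (4,1) via y @ 0.3400
    (5,1) via x @ 0.6235
    (6,1) via x @ 1.7782  # hit
  → r_7 = 1.7782

ranges = [5.5772, 5.0004, 3.9953, 3.5821, 1.3510, 1.2113, 1.7782]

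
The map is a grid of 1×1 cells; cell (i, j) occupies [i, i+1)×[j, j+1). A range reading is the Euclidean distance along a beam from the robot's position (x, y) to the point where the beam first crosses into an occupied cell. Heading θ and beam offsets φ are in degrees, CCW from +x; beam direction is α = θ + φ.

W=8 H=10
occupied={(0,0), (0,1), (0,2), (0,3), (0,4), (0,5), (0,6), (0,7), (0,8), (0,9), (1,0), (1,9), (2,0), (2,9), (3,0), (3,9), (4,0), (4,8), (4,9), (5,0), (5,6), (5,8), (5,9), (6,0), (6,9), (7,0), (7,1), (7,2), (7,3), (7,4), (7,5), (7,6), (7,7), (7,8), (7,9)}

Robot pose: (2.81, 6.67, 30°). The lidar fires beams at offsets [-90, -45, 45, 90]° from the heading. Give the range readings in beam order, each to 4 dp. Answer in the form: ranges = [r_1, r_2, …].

ranges = [6.5472, 2.2673, 2.4122, 2.6905]

beam 1: φ=-90°, α=300°
  cosα=0.5000 sinα=-0.8660 | (2,6) | tMaxX 0.3800 tMaxY 0.7736 | tΔX 2.0000 tΔY 1.1547
    t=0.3800 [x] (3,6)
    t=0.7736 [y] (3,5)
    t=1.9283 [y] (3,4)
    t=2.3800 [x] (4,4)
    t=3.0831 [y] (4,3)
    t=4.2378 [y] (4,2)
    t=4.3800 [x] (5,2)
    t=5.3925 [y] (5,1)
    t=6.3800 [x] (6,1)
    t=6.5472 [y] (6,0) — stop
  → r_1 = 6.5472
beam 2: φ=-45°, α=345°
  cosα=0.9659 sinα=-0.2588 | (2,6) | tMaxX 0.1967 tMaxY 2.5887 | tΔX 1.0353 tΔY 3.8637
    t=0.1967 [x] (3,6)
    t=1.2320 [x] (4,6)
    t=2.2673 [x] (5,6) — stop
  → r_2 = 2.2673
beam 3: φ=45°, α=75°
  cosα=0.2588 sinα=0.9659 | (2,6) | tMaxX 0.7341 tMaxY 0.3416 | tΔX 3.8637 tΔY 1.0353
    t=0.3416 [y] (2,7)
    t=0.7341 [x] (3,7)
    t=1.3769 [y] (3,8)
    t=2.4122 [y] (3,9) — stop
  → r_3 = 2.4122
beam 4: φ=90°, α=120°
  cosα=-0.5000 sinα=0.8660 | (2,6) | tMaxX 1.6200 tMaxY 0.3811 | tΔX 2.0000 tΔY 1.1547
    t=0.3811 [y] (2,7)
    t=1.5358 [y] (2,8)
    t=1.6200 [x] (1,8)
    t=2.6905 [y] (1,9) — stop
  → r_4 = 2.6905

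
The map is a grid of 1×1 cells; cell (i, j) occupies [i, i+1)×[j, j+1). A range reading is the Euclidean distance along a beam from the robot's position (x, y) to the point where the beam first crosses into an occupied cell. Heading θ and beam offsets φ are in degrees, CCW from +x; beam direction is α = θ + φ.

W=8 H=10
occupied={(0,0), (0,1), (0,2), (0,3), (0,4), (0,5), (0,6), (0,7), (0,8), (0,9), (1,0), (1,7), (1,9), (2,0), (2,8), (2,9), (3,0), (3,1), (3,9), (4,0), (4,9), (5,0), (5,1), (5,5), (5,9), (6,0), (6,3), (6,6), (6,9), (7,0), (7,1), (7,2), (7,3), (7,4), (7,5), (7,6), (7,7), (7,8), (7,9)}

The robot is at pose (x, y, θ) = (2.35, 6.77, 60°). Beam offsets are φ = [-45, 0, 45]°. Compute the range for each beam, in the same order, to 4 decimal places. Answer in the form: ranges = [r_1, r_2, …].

ranges = [4.8140, 2.5750, 1.2734]

beam 1: φ=-45°, α=15°
  direction (0.9659, 0.2588); cell (2,6); t to first gridline: x 0.6729, y 0.8887 (then +1.0353 / +3.8637)
    (3,6) via x @ 0.6729
    (3,7) via y @ 0.8887
    (4,7) via x @ 1.7082
    (5,7) via x @ 2.7435
    (6,7) via x @ 3.7788
    (6,8) via y @ 4.7524
    (7,8) via x @ 4.8140  # hit
  → r_1 = 4.8140
beam 2: φ=0°, α=60°
  direction (0.5000, 0.8660); cell (2,6); t to first gridline: x 1.3000, y 0.2656 (then +2.0000 / +1.1547)
    (2,7) via y @ 0.2656
    (3,7) via x @ 1.3000
    (3,8) via y @ 1.4203
    (3,9) via y @ 2.5750  # hit
  → r_2 = 2.5750
beam 3: φ=45°, α=105°
  direction (-0.2588, 0.9659); cell (2,6); t to first gridline: x 1.3523, y 0.2381 (then +3.8637 / +1.0353)
    (2,7) via y @ 0.2381
    (2,8) via y @ 1.2734  # hit
  → r_3 = 1.2734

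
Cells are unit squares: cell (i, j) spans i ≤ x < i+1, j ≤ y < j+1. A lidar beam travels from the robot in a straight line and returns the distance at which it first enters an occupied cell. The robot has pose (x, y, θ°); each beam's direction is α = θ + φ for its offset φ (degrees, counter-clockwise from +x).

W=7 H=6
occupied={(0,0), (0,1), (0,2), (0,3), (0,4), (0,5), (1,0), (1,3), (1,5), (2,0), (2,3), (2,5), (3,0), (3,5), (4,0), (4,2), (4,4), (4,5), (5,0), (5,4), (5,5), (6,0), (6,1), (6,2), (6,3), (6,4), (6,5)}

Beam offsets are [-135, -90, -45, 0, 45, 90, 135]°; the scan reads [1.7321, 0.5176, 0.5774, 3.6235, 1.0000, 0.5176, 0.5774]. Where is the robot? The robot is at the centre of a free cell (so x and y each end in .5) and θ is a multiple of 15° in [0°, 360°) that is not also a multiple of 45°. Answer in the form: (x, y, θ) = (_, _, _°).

(x, y, θ) = (4.5, 1.5, 165°)

The pose lattice has 15·16 = 240 candidates. Test each by forward raycasting.
  (2.5, 1.5, 285°): beam 2 = 1.5529 ≠ 0.5176 ✗
  (3.5, 1.5, 165°): beam 1 = 1.0000 ≠ 1.7321 ✗
  (2.5, 1.5, 15°): beam 1 = 0.5774 ≠ 1.7321 ✗
  (1.5, 1.5, 240°): beam 1 = 1.5529 ≠ 1.7321 ✗
  …
  (4.5, 1.5, 165°): r_1=1.7321, r_2=0.5176, r_3=0.5774, r_4=3.6235, r_5=1.0000, r_6=0.5176, r_7=0.5774 — all match ✓
No second candidate reproduces the full scan.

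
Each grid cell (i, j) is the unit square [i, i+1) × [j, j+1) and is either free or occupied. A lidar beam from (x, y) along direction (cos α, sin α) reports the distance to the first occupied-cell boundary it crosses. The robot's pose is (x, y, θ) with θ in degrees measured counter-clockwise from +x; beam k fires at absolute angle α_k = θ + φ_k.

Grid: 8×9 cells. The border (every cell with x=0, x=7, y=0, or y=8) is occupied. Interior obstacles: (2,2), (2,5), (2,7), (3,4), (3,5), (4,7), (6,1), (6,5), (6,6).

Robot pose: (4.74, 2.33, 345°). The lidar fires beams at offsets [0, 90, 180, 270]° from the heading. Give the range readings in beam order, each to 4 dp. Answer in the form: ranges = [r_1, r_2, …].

beam 1: φ=0°, α=345°
  cosα=0.9659 sinα=-0.2588 | (4,2) | tMaxX 0.2692 tMaxY 1.2750 | tΔX 1.0353 tΔY 3.8637
    t=0.2692 [x] (5,2)
    t=1.2750 [y] (5,1)
    t=1.3044 [x] (6,1) — stop
  → r_1 = 1.3044
beam 2: φ=90°, α=75°
  cosα=0.2588 sinα=0.9659 | (4,2) | tMaxX 1.0046 tMaxY 0.6936 | tΔX 3.8637 tΔY 1.0353
    t=0.6936 [y] (4,3)
    t=1.0046 [x] (5,3)
    t=1.7289 [y] (5,4)
    t=2.7642 [y] (5,5)
    t=3.7995 [y] (5,6)
    t=4.8347 [y] (5,7)
    t=4.8683 [x] (6,7)
    t=5.8700 [y] (6,8) — stop
  → r_2 = 5.8700
beam 3: φ=180°, α=165°
  cosα=-0.9659 sinα=0.2588 | (4,2) | tMaxX 0.7661 tMaxY 2.5887 | tΔX 1.0353 tΔY 3.8637
    t=0.7661 [x] (3,2)
    t=1.8014 [x] (2,2) — stop
  → r_3 = 1.8014
beam 4: φ=270°, α=255°
  cosα=-0.2588 sinα=-0.9659 | (4,2) | tMaxX 2.8591 tMaxY 0.3416 | tΔX 3.8637 tΔY 1.0353
    t=0.3416 [y] (4,1)
    t=1.3769 [y] (4,0) — stop
  → r_4 = 1.3769

ranges = [1.3044, 5.8700, 1.8014, 1.3769]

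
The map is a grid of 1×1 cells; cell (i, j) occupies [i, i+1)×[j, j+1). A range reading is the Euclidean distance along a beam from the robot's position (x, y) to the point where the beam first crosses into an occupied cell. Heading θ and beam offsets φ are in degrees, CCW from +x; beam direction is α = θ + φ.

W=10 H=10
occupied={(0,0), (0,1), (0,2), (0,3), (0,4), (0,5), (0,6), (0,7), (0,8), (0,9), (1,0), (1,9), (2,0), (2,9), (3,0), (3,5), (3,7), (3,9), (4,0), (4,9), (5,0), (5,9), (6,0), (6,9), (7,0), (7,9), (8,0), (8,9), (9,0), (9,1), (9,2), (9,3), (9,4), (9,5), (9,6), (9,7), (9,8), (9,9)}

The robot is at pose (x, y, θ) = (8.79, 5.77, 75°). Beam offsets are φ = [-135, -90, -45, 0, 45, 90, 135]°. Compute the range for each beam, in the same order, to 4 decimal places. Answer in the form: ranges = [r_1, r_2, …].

ranges = [0.4200, 0.2174, 0.2425, 0.8114, 3.7297, 4.9590, 8.9951]

beam 1: φ=-135°, α=300°
  direction (0.5000, -0.8660); cell (8,5); t to first gridline: x 0.4200, y 0.8891 (then +2.0000 / +1.1547)
    (9,5) via x @ 0.4200  # hit
  → r_1 = 0.4200
beam 2: φ=-90°, α=345°
  direction (0.9659, -0.2588); cell (8,5); t to first gridline: x 0.2174, y 2.9751 (then +1.0353 / +3.8637)
    (9,5) via x @ 0.2174  # hit
  → r_2 = 0.2174
beam 3: φ=-45°, α=30°
  direction (0.8660, 0.5000); cell (8,5); t to first gridline: x 0.2425, y 0.4600 (then +1.1547 / +2.0000)
    (9,5) via x @ 0.2425  # hit
  → r_3 = 0.2425
beam 4: φ=0°, α=75°
  direction (0.2588, 0.9659); cell (8,5); t to first gridline: x 0.8114, y 0.2381 (then +3.8637 / +1.0353)
    (8,6) via y @ 0.2381
    (9,6) via x @ 0.8114  # hit
  → r_4 = 0.8114
beam 5: φ=45°, α=120°
  direction (-0.5000, 0.8660); cell (8,5); t to first gridline: x 1.5800, y 0.2656 (then +2.0000 / +1.1547)
    (8,6) via y @ 0.2656
    (8,7) via y @ 1.4203
    (7,7) via x @ 1.5800
    (7,8) via y @ 2.5750
    (6,8) via x @ 3.5800
    (6,9) via y @ 3.7297  # hit
  → r_5 = 3.7297
beam 6: φ=90°, α=165°
  direction (-0.9659, 0.2588); cell (8,5); t to first gridline: x 0.8179, y 0.8887 (then +1.0353 / +3.8637)
    (7,5) via x @ 0.8179
    (7,6) via y @ 0.8887
    (6,6) via x @ 1.8531
    (5,6) via x @ 2.8884
    (4,6) via x @ 3.9237
    (4,7) via y @ 4.7524
    (3,7) via x @ 4.9590  # hit
  → r_6 = 4.9590
beam 7: φ=135°, α=210°
  direction (-0.8660, -0.5000); cell (8,5); t to first gridline: x 0.9122, y 1.5400 (then +1.1547 / +2.0000)
    (7,5) via x @ 0.9122
    (7,4) via y @ 1.5400
    (6,4) via x @ 2.0669
    (5,4) via x @ 3.2216
    (5,3) via y @ 3.5400
    (4,3) via x @ 4.3763
    (3,3) via x @ 5.5310
    (3,2) via y @ 5.5400
    (2,2) via x @ 6.6857
    (2,1) via y @ 7.5400
    (1,1) via x @ 7.8404
    (0,1) via x @ 8.9951  # hit
  → r_7 = 8.9951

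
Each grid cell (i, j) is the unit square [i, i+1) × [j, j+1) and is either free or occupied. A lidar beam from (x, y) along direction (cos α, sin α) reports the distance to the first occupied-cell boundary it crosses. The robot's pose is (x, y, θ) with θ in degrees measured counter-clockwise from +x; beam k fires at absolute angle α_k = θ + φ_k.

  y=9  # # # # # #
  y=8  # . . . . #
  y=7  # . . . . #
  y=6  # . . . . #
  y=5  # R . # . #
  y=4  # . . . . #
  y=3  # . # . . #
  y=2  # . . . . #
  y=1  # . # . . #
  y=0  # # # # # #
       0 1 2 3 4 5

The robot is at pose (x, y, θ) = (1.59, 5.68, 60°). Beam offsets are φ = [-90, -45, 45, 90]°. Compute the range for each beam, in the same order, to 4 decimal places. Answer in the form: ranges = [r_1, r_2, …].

ranges = [3.9375, 3.5303, 2.2796, 0.6813]

beam 1: φ=-90°, α=330°
  dir = (cos 330°, sin 330°) = (0.8660, -0.5000); from cell (1,5)
  next x-line at t=0.4734, next y-line at t=1.3600; Δt_x=1.1547, Δt_y=2.0000
    x: enter (2,5) at t=0.4734
    y: enter (2,4) at t=1.3600
    x: enter (3,4) at t=1.6281
    x: enter (4,4) at t=2.7828
    y: enter (4,3) at t=3.3600
    x: enter (5,3) at t=3.9375 ← occupied
  → r_1 = 3.9375
beam 2: φ=-45°, α=15°
  dir = (cos 15°, sin 15°) = (0.9659, 0.2588); from cell (1,5)
  next x-line at t=0.4245, next y-line at t=1.2364; Δt_x=1.0353, Δt_y=3.8637
    x: enter (2,5) at t=0.4245
    y: enter (2,6) at t=1.2364
    x: enter (3,6) at t=1.4597
    x: enter (4,6) at t=2.4950
    x: enter (5,6) at t=3.5303 ← occupied
  → r_2 = 3.5303
beam 3: φ=45°, α=105°
  dir = (cos 105°, sin 105°) = (-0.2588, 0.9659); from cell (1,5)
  next x-line at t=2.2796, next y-line at t=0.3313; Δt_x=3.8637, Δt_y=1.0353
    y: enter (1,6) at t=0.3313
    y: enter (1,7) at t=1.3666
    x: enter (0,7) at t=2.2796 ← occupied
  → r_3 = 2.2796
beam 4: φ=90°, α=150°
  dir = (cos 150°, sin 150°) = (-0.8660, 0.5000); from cell (1,5)
  next x-line at t=0.6813, next y-line at t=0.6400; Δt_x=1.1547, Δt_y=2.0000
    y: enter (1,6) at t=0.6400
    x: enter (0,6) at t=0.6813 ← occupied
  → r_4 = 0.6813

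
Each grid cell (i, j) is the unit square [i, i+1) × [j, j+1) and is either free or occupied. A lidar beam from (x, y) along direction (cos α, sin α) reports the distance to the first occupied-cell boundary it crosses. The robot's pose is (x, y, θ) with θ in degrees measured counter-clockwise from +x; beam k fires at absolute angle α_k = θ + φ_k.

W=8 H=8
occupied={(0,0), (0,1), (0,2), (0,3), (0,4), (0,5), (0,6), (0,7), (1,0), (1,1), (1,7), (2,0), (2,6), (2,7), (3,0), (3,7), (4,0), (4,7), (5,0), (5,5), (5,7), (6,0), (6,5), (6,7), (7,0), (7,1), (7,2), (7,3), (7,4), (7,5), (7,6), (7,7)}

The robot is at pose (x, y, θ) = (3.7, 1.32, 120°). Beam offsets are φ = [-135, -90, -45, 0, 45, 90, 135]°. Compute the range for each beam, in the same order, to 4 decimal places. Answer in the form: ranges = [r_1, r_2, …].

ranges = [1.2364, 3.8105, 5.8804, 5.4000, 1.7600, 0.6400, 0.3313]

beam 1: φ=-135°, α=345°
  cosα=0.9659 sinα=-0.2588 | (3,1) | tMaxX 0.3106 tMaxY 1.2364 | tΔX 1.0353 tΔY 3.8637
    t=0.3106 [x] (4,1)
    t=1.2364 [y] (4,0) — stop
  → r_1 = 1.2364
beam 2: φ=-90°, α=30°
  cosα=0.8660 sinα=0.5000 | (3,1) | tMaxX 0.3464 tMaxY 1.3600 | tΔX 1.1547 tΔY 2.0000
    t=0.3464 [x] (4,1)
    t=1.3600 [y] (4,2)
    t=1.5011 [x] (5,2)
    t=2.6558 [x] (6,2)
    t=3.3600 [y] (6,3)
    t=3.8105 [x] (7,3) — stop
  → r_2 = 3.8105
beam 3: φ=-45°, α=75°
  cosα=0.2588 sinα=0.9659 | (3,1) | tMaxX 1.1591 tMaxY 0.7040 | tΔX 3.8637 tΔY 1.0353
    t=0.7040 [y] (3,2)
    t=1.1591 [x] (4,2)
    t=1.7393 [y] (4,3)
    t=2.7745 [y] (4,4)
    t=3.8098 [y] (4,5)
    t=4.8451 [y] (4,6)
    t=5.0228 [x] (5,6)
    t=5.8804 [y] (5,7) — stop
  → r_3 = 5.8804
beam 4: φ=0°, α=120°
  cosα=-0.5000 sinα=0.8660 | (3,1) | tMaxX 1.4000 tMaxY 0.7852 | tΔX 2.0000 tΔY 1.1547
    t=0.7852 [y] (3,2)
    t=1.4000 [x] (2,2)
    t=1.9399 [y] (2,3)
    t=3.0946 [y] (2,4)
    t=3.4000 [x] (1,4)
    t=4.2493 [y] (1,5)
    t=5.4000 [x] (0,5) — stop
  → r_4 = 5.4000
beam 5: φ=45°, α=165°
  cosα=-0.9659 sinα=0.2588 | (3,1) | tMaxX 0.7247 tMaxY 2.6273 | tΔX 1.0353 tΔY 3.8637
    t=0.7247 [x] (2,1)
    t=1.7600 [x] (1,1) — stop
  → r_5 = 1.7600
beam 6: φ=90°, α=210°
  cosα=-0.8660 sinα=-0.5000 | (3,1) | tMaxX 0.8083 tMaxY 0.6400 | tΔX 1.1547 tΔY 2.0000
    t=0.6400 [y] (3,0) — stop
  → r_6 = 0.6400
beam 7: φ=135°, α=255°
  cosα=-0.2588 sinα=-0.9659 | (3,1) | tMaxX 2.7046 tMaxY 0.3313 | tΔX 3.8637 tΔY 1.0353
    t=0.3313 [y] (3,0) — stop
  → r_7 = 0.3313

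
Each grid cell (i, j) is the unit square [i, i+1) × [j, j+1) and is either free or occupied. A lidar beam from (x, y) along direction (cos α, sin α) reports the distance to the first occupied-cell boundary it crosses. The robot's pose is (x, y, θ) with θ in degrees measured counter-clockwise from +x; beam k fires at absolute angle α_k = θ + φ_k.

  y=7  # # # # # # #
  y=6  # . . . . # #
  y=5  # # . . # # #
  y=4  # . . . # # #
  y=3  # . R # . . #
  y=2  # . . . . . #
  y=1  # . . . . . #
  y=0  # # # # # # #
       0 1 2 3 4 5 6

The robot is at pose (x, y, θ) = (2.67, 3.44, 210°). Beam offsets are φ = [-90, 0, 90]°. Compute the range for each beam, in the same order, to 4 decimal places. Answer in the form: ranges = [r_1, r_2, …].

beam 1: φ=-90°, α=120°
  direction (-0.5000, 0.8660); cell (2,3); t to first gridline: x 1.3400, y 0.6466 (then +2.0000 / +1.1547)
    (2,4) via y @ 0.6466
    (1,4) via x @ 1.3400
    (1,5) via y @ 1.8013  # hit
  → r_1 = 1.8013
beam 2: φ=0°, α=210°
  direction (-0.8660, -0.5000); cell (2,3); t to first gridline: x 0.7736, y 0.8800 (then +1.1547 / +2.0000)
    (1,3) via x @ 0.7736
    (1,2) via y @ 0.8800
    (0,2) via x @ 1.9283  # hit
  → r_2 = 1.9283
beam 3: φ=90°, α=300°
  direction (0.5000, -0.8660); cell (2,3); t to first gridline: x 0.6600, y 0.5081 (then +2.0000 / +1.1547)
    (2,2) via y @ 0.5081
    (3,2) via x @ 0.6600
    (3,1) via y @ 1.6628
    (4,1) via x @ 2.6600
    (4,0) via y @ 2.8175  # hit
  → r_3 = 2.8175

ranges = [1.8013, 1.9283, 2.8175]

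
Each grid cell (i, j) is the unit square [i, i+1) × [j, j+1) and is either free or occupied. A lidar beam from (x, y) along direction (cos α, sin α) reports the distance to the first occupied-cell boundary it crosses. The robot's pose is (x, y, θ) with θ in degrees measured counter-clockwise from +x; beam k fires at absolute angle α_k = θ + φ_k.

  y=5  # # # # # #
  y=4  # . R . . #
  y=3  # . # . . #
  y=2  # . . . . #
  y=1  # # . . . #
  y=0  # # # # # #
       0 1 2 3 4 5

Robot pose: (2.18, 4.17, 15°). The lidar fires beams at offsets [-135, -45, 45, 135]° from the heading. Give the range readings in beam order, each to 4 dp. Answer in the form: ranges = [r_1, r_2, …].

beam 1: φ=-135°, α=240°
  direction (-0.5000, -0.8660); cell (2,4); t to first gridline: x 0.3600, y 0.1963 (then +2.0000 / +1.1547)
    (2,3) via y @ 0.1963  # hit
  → r_1 = 0.1963
beam 2: φ=-45°, α=330°
  direction (0.8660, -0.5000); cell (2,4); t to first gridline: x 0.9469, y 0.3400 (then +1.1547 / +2.0000)
    (2,3) via y @ 0.3400  # hit
  → r_2 = 0.3400
beam 3: φ=45°, α=60°
  direction (0.5000, 0.8660); cell (2,4); t to first gridline: x 1.6400, y 0.9584 (then +2.0000 / +1.1547)
    (2,5) via y @ 0.9584  # hit
  → r_3 = 0.9584
beam 4: φ=135°, α=150°
  direction (-0.8660, 0.5000); cell (2,4); t to first gridline: x 0.2078, y 1.6600 (then +1.1547 / +2.0000)
    (1,4) via x @ 0.2078
    (0,4) via x @ 1.3625  # hit
  → r_4 = 1.3625

ranges = [0.1963, 0.3400, 0.9584, 1.3625]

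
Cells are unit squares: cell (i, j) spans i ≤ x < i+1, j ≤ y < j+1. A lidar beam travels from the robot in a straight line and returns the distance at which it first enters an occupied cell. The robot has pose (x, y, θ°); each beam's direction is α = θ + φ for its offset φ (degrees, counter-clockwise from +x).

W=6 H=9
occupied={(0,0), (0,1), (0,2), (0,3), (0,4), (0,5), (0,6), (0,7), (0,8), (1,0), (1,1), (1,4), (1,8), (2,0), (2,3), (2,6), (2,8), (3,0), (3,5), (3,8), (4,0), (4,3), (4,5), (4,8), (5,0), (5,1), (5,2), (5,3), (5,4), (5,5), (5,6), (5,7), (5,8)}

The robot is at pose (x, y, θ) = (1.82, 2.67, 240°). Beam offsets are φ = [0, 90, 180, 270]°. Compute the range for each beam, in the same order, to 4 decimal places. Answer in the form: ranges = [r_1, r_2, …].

beam 1: φ=0°, α=240°
  cosα=-0.5000 sinα=-0.8660 | (1,2) | tMaxX 1.6400 tMaxY 0.7736 | tΔX 2.0000 tΔY 1.1547
    t=0.7736 [y] (1,1) — stop
  → r_1 = 0.7736
beam 2: φ=90°, α=330°
  cosα=0.8660 sinα=-0.5000 | (1,2) | tMaxX 0.2078 tMaxY 1.3400 | tΔX 1.1547 tΔY 2.0000
    t=0.2078 [x] (2,2)
    t=1.3400 [y] (2,1)
    t=1.3625 [x] (3,1)
    t=2.5172 [x] (4,1)
    t=3.3400 [y] (4,0) — stop
  → r_2 = 3.3400
beam 3: φ=180°, α=60°
  cosα=0.5000 sinα=0.8660 | (1,2) | tMaxX 0.3600 tMaxY 0.3811 | tΔX 2.0000 tΔY 1.1547
    t=0.3600 [x] (2,2)
    t=0.3811 [y] (2,3) — stop
  → r_3 = 0.3811
beam 4: φ=270°, α=150°
  cosα=-0.8660 sinα=0.5000 | (1,2) | tMaxX 0.9469 tMaxY 0.6600 | tΔX 1.1547 tΔY 2.0000
    t=0.6600 [y] (1,3)
    t=0.9469 [x] (0,3) — stop
  → r_4 = 0.9469

ranges = [0.7736, 3.3400, 0.3811, 0.9469]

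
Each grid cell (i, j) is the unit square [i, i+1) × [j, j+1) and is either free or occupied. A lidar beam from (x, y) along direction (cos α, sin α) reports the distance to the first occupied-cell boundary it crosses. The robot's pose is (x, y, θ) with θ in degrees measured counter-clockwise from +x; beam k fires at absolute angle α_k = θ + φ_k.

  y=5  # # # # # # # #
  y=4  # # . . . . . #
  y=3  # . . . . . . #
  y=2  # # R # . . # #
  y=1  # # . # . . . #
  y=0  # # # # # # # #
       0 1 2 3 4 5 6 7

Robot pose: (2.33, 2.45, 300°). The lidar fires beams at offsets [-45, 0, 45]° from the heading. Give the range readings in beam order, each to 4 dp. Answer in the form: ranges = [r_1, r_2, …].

beam 1: φ=-45°, α=255°
  d=(-0.2588,-0.9659)  start (2,2)  tX=1.2750 tY=0.4659  stride 1/|dx|=3.8637 1/|dy|=1.0353
    cross y-line → (2,1), t=0.4659
    cross x-line → (1,1), t=1.2750 (wall)
  → r_1 = 1.2750
beam 2: φ=0°, α=300°
  d=(0.5000,-0.8660)  start (2,2)  tX=1.3400 tY=0.5196  stride 1/|dx|=2.0000 1/|dy|=1.1547
    cross y-line → (2,1), t=0.5196
    cross x-line → (3,1), t=1.3400 (wall)
  → r_2 = 1.3400
beam 3: φ=45°, α=345°
  d=(0.9659,-0.2588)  start (2,2)  tX=0.6936 tY=1.7387  stride 1/|dx|=1.0353 1/|dy|=3.8637
    cross x-line → (3,2), t=0.6936 (wall)
  → r_3 = 0.6936

ranges = [1.2750, 1.3400, 0.6936]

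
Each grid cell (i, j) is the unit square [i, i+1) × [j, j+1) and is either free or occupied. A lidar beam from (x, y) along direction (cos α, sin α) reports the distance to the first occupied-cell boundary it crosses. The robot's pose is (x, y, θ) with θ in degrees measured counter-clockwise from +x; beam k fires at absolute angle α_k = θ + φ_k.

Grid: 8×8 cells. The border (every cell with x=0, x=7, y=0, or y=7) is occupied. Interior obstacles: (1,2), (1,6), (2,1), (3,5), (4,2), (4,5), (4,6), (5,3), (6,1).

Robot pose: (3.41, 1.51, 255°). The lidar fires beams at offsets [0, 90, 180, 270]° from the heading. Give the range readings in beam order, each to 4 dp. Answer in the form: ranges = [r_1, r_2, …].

beam 1: φ=0°, α=255°
  d=(-0.2588,-0.9659)  start (3,1)  tX=1.5841 tY=0.5280  stride 1/|dx|=3.8637 1/|dy|=1.0353
    cross y-line → (3,0), t=0.5280 (wall)
  → r_1 = 0.5280
beam 2: φ=90°, α=345°
  d=(0.9659,-0.2588)  start (3,1)  tX=0.6108 tY=1.9705  stride 1/|dx|=1.0353 1/|dy|=3.8637
    cross x-line → (4,1), t=0.6108
    cross x-line → (5,1), t=1.6461
    cross y-line → (5,0), t=1.9705 (wall)
  → r_2 = 1.9705
beam 3: φ=180°, α=75°
  d=(0.2588,0.9659)  start (3,1)  tX=2.2796 tY=0.5073  stride 1/|dx|=3.8637 1/|dy|=1.0353
    cross y-line → (3,2), t=0.5073
    cross y-line → (3,3), t=1.5426
    cross x-line → (4,3), t=2.2796
    cross y-line → (4,4), t=2.5778
    cross y-line → (4,5), t=3.6131 (wall)
  → r_3 = 3.6131
beam 4: φ=270°, α=165°
  d=(-0.9659,0.2588)  start (3,1)  tX=0.4245 tY=1.8932  stride 1/|dx|=1.0353 1/|dy|=3.8637
    cross x-line → (2,1), t=0.4245 (wall)
  → r_4 = 0.4245

ranges = [0.5280, 1.9705, 3.6131, 0.4245]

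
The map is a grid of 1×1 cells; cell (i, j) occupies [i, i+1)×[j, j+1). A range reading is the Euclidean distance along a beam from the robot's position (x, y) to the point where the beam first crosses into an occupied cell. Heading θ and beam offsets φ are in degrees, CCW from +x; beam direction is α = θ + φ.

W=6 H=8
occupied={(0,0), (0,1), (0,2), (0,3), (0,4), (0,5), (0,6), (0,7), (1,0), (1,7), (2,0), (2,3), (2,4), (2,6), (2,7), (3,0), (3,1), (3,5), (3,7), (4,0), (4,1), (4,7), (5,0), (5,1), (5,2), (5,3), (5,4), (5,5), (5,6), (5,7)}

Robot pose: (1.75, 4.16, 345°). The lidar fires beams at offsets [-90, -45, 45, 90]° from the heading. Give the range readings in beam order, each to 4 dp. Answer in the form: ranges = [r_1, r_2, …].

ranges = [2.8978, 0.5000, 0.2887, 1.9049]

beam 1: φ=-90°, α=255°
  cosα=-0.2588 sinα=-0.9659 | (1,4) | tMaxX 2.8978 tMaxY 0.1656 | tΔX 3.8637 tΔY 1.0353
    t=0.1656 [y] (1,3)
    t=1.2009 [y] (1,2)
    t=2.2362 [y] (1,1)
    t=2.8978 [x] (0,1) — stop
  → r_1 = 2.8978
beam 2: φ=-45°, α=300°
  cosα=0.5000 sinα=-0.8660 | (1,4) | tMaxX 0.5000 tMaxY 0.1848 | tΔX 2.0000 tΔY 1.1547
    t=0.1848 [y] (1,3)
    t=0.5000 [x] (2,3) — stop
  → r_2 = 0.5000
beam 3: φ=45°, α=30°
  cosα=0.8660 sinα=0.5000 | (1,4) | tMaxX 0.2887 tMaxY 1.6800 | tΔX 1.1547 tΔY 2.0000
    t=0.2887 [x] (2,4) — stop
  → r_3 = 0.2887
beam 4: φ=90°, α=75°
  cosα=0.2588 sinα=0.9659 | (1,4) | tMaxX 0.9659 tMaxY 0.8696 | tΔX 3.8637 tΔY 1.0353
    t=0.8696 [y] (1,5)
    t=0.9659 [x] (2,5)
    t=1.9049 [y] (2,6) — stop
  → r_4 = 1.9049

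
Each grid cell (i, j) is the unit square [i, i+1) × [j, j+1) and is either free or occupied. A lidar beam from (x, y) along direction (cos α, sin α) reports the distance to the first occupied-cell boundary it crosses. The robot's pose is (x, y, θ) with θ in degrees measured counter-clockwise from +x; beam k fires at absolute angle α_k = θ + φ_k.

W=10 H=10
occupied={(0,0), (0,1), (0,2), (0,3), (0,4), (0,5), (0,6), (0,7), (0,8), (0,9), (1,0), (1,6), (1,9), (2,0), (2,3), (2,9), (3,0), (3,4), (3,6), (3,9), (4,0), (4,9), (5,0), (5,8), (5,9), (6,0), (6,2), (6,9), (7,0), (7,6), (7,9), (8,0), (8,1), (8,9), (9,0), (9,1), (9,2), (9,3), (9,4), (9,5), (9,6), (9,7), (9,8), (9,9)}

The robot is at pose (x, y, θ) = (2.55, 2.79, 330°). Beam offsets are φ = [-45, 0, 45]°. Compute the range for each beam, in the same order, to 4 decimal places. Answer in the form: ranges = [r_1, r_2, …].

ranges = [1.8531, 3.5800, 6.6775]

beam 1: φ=-45°, α=285°
  dir = (cos 285°, sin 285°) = (0.2588, -0.9659); from cell (2,2)
  next x-line at t=1.7387, next y-line at t=0.8179; Δt_x=3.8637, Δt_y=1.0353
    y: enter (2,1) at t=0.8179
    x: enter (3,1) at t=1.7387
    y: enter (3,0) at t=1.8531 ← occupied
  → r_1 = 1.8531
beam 2: φ=0°, α=330°
  dir = (cos 330°, sin 330°) = (0.8660, -0.5000); from cell (2,2)
  next x-line at t=0.5196, next y-line at t=1.5800; Δt_x=1.1547, Δt_y=2.0000
    x: enter (3,2) at t=0.5196
    y: enter (3,1) at t=1.5800
    x: enter (4,1) at t=1.6743
    x: enter (5,1) at t=2.8290
    y: enter (5,0) at t=3.5800 ← occupied
  → r_2 = 3.5800
beam 3: φ=45°, α=15°
  dir = (cos 15°, sin 15°) = (0.9659, 0.2588); from cell (2,2)
  next x-line at t=0.4659, next y-line at t=0.8114; Δt_x=1.0353, Δt_y=3.8637
    x: enter (3,2) at t=0.4659
    y: enter (3,3) at t=0.8114
    x: enter (4,3) at t=1.5012
    x: enter (5,3) at t=2.5364
    x: enter (6,3) at t=3.5717
    x: enter (7,3) at t=4.6070
    y: enter (7,4) at t=4.6751
    x: enter (8,4) at t=5.6423
    x: enter (9,4) at t=6.6775 ← occupied
  → r_3 = 6.6775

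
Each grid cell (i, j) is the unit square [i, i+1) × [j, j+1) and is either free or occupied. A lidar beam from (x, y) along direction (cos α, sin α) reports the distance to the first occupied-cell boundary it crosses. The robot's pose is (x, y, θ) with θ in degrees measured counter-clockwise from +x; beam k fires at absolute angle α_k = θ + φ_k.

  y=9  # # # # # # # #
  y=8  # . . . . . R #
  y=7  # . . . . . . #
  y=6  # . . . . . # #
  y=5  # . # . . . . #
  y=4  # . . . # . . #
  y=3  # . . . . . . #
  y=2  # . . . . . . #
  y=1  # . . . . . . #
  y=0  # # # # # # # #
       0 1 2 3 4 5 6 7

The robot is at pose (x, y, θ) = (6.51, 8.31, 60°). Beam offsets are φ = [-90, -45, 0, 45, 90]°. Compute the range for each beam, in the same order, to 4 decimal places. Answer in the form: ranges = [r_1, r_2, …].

beam 1: φ=-90°, α=330°
  dir = (cos 330°, sin 330°) = (0.8660, -0.5000); from cell (6,8)
  next x-line at t=0.5658, next y-line at t=0.6200; Δt_x=1.1547, Δt_y=2.0000
    x: enter (7,8) at t=0.5658 ← occupied
  → r_1 = 0.5658
beam 2: φ=-45°, α=15°
  dir = (cos 15°, sin 15°) = (0.9659, 0.2588); from cell (6,8)
  next x-line at t=0.5073, next y-line at t=2.6660; Δt_x=1.0353, Δt_y=3.8637
    x: enter (7,8) at t=0.5073 ← occupied
  → r_2 = 0.5073
beam 3: φ=0°, α=60°
  dir = (cos 60°, sin 60°) = (0.5000, 0.8660); from cell (6,8)
  next x-line at t=0.9800, next y-line at t=0.7967; Δt_x=2.0000, Δt_y=1.1547
    y: enter (6,9) at t=0.7967 ← occupied
  → r_3 = 0.7967
beam 4: φ=45°, α=105°
  dir = (cos 105°, sin 105°) = (-0.2588, 0.9659); from cell (6,8)
  next x-line at t=1.9705, next y-line at t=0.7143; Δt_x=3.8637, Δt_y=1.0353
    y: enter (6,9) at t=0.7143 ← occupied
  → r_4 = 0.7143
beam 5: φ=90°, α=150°
  dir = (cos 150°, sin 150°) = (-0.8660, 0.5000); from cell (6,8)
  next x-line at t=0.5889, next y-line at t=1.3800; Δt_x=1.1547, Δt_y=2.0000
    x: enter (5,8) at t=0.5889
    y: enter (5,9) at t=1.3800 ← occupied
  → r_5 = 1.3800

ranges = [0.5658, 0.5073, 0.7967, 0.7143, 1.3800]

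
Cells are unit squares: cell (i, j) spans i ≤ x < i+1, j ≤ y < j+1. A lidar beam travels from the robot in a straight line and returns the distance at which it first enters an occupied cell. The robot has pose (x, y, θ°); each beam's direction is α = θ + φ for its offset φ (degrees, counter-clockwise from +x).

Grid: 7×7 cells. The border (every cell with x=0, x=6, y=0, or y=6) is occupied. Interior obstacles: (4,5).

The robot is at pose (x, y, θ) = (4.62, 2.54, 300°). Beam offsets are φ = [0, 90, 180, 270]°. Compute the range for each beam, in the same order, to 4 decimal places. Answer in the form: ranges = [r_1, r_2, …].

ranges = [1.7782, 1.5935, 3.9953, 3.0800]

beam 1: φ=0°, α=300°
  d=(0.5000,-0.8660)  start (4,2)  tX=0.7600 tY=0.6235  stride 1/|dx|=2.0000 1/|dy|=1.1547
    cross y-line → (4,1), t=0.6235
    cross x-line → (5,1), t=0.7600
    cross y-line → (5,0), t=1.7782 (wall)
  → r_1 = 1.7782
beam 2: φ=90°, α=30°
  d=(0.8660,0.5000)  start (4,2)  tX=0.4388 tY=0.9200  stride 1/|dx|=1.1547 1/|dy|=2.0000
    cross x-line → (5,2), t=0.4388
    cross y-line → (5,3), t=0.9200
    cross x-line → (6,3), t=1.5935 (wall)
  → r_2 = 1.5935
beam 3: φ=180°, α=120°
  d=(-0.5000,0.8660)  start (4,2)  tX=1.2400 tY=0.5312  stride 1/|dx|=2.0000 1/|dy|=1.1547
    cross y-line → (4,3), t=0.5312
    cross x-line → (3,3), t=1.2400
    cross y-line → (3,4), t=1.6859
    cross y-line → (3,5), t=2.8406
    cross x-line → (2,5), t=3.2400
    cross y-line → (2,6), t=3.9953 (wall)
  → r_3 = 3.9953
beam 4: φ=270°, α=210°
  d=(-0.8660,-0.5000)  start (4,2)  tX=0.7159 tY=1.0800  stride 1/|dx|=1.1547 1/|dy|=2.0000
    cross x-line → (3,2), t=0.7159
    cross y-line → (3,1), t=1.0800
    cross x-line → (2,1), t=1.8706
    cross x-line → (1,1), t=3.0253
    cross y-line → (1,0), t=3.0800 (wall)
  → r_4 = 3.0800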